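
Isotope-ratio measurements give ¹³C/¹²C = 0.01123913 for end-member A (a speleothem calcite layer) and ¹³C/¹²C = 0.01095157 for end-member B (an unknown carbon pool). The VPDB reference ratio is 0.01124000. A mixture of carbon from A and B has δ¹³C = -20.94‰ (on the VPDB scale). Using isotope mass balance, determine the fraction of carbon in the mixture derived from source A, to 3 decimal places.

0.185

δ_A = (0.01123913/0.01124000 − 1)×1000 = (0.999923 − 1)×1000 = -0.077‰
δ_B = (0.01095157/0.01124000 − 1)×1000 = (0.974339 − 1)×1000 = -25.661‰
f_A = (δ_mix − δ_B)/(δ_A − δ_B) = (-20.94 − (-25.661))/(-0.077 − (-25.661))
f_A = 4.721 / 25.584 = 0.1845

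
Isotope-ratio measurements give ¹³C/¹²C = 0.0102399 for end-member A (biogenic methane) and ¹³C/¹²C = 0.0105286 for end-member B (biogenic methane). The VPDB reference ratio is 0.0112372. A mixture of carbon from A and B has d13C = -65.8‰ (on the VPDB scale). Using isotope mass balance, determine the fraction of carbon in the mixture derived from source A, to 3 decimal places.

δ_A = (0.0102399/0.0112372 − 1)×1000 = (0.911250 − 1)×1000 = -88.750‰
δ_B = (0.0105286/0.0112372 − 1)×1000 = (0.936942 − 1)×1000 = -63.058‰
f_A = (δ_mix − δ_B)/(δ_A − δ_B) = (-65.8 − (-63.058))/(-88.750 − (-63.058))
f_A = -2.742 / -25.691 = 0.1067

0.107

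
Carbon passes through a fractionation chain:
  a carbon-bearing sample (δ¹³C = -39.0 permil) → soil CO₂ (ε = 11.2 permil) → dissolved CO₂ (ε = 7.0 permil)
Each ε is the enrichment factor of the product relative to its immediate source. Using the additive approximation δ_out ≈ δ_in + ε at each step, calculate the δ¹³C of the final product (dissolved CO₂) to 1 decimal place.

step 1: δ ≈ -39.0 + (11.2) = -27.8 permil
step 2: δ ≈ -27.8 + (7.0) = -20.8 permil

-20.8 permil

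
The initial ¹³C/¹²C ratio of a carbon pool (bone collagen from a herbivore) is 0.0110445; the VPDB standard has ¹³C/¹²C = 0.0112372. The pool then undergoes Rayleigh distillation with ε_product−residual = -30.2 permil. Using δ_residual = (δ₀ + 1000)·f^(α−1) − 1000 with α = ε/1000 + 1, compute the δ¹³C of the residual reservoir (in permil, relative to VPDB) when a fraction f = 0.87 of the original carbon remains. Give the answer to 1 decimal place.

-13.0 permil

δ₀ = (0.0110445/0.0112372 − 1)×1000 = (0.982852 − 1)×1000 = -17.148 permil
α − 1 = ε/1000 = -0.0302
f^(α−1) = 0.87^(-0.0302) = 1.004215
δ_res = (-17.148 + 1000) × 1.004215 − 1000 = 986.994 − 1000 = -13.01 permil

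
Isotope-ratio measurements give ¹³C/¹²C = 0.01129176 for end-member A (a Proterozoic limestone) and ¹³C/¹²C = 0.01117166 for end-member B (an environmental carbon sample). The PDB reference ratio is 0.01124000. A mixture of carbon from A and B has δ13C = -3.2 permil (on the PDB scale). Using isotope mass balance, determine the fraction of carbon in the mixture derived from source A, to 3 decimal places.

δ_A = (0.01129176/0.01124000 − 1)×1000 = (1.004605 − 1)×1000 = 4.605 permil
δ_B = (0.01117166/0.01124000 − 1)×1000 = (0.993920 − 1)×1000 = -6.080 permil
f_A = (δ_mix − δ_B)/(δ_A − δ_B) = (-3.2 − (-6.080))/(4.605 − (-6.080))
f_A = 2.880 / 10.685 = 0.2695

0.270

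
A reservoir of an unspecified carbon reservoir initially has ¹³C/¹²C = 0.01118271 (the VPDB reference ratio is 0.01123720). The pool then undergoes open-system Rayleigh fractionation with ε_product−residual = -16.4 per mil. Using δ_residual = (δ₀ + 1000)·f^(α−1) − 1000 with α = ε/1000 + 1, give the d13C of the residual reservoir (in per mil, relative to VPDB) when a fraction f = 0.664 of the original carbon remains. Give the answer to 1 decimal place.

δ₀ = (0.01118271/0.01123720 − 1)×1000 = (0.995151 − 1)×1000 = -4.849 per mil
α − 1 = ε/1000 = -0.0164
f^(α−1) = 0.664^(-0.0164) = 1.006738
δ_res = (-4.849 + 1000) × 1.006738 − 1000 = 1001.856 − 1000 = 1.86 per mil

1.9 per mil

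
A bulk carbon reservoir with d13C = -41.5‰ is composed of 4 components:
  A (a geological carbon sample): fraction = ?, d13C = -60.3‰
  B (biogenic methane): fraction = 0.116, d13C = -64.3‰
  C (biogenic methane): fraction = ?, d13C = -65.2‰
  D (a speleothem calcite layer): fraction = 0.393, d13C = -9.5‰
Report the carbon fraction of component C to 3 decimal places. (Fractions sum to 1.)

0.143

Let f_C and f_A be the unknown fractions; fractions sum to 1 so f_C + f_A = 0.491.
Mass balance: Σ fᵢ·δᵢ = δ_bulk ⇒ f_C·(-65.2) + f_A·(-60.3) = -41.5 − (-11.192) = -30.308
Substitute f_A = 0.491 − f_C:
f_C·(-65.2 − -60.3) = -30.308 − 0.491×(-60.3) = -0.700
f_C = -0.700 / -4.9 = 0.1429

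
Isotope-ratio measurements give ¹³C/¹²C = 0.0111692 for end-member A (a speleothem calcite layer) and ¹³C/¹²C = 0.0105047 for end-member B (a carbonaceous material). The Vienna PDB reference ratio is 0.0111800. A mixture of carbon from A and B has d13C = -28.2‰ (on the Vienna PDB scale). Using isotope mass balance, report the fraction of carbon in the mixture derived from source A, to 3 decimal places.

0.542

δ_A = (0.0111692/0.0111800 − 1)×1000 = (0.999034 − 1)×1000 = -0.966‰
δ_B = (0.0105047/0.0111800 − 1)×1000 = (0.939597 − 1)×1000 = -60.403‰
f_A = (δ_mix − δ_B)/(δ_A − δ_B) = (-28.2 − (-60.403))/(-0.966 − (-60.403))
f_A = 32.203 / 59.436 = 0.5418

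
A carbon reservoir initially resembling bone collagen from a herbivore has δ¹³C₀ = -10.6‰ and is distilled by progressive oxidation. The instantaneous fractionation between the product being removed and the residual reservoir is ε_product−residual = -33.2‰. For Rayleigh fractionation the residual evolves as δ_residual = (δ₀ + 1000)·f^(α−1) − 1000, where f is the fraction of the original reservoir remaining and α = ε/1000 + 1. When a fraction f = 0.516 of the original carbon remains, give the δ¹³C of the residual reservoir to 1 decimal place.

11.4‰

Rayleigh residual: δ_res = (δ₀ + 1000)·f^(α−1) − 1000
α = ε/1000 + 1 = 0.96680, so α − 1 = -0.03320
f^(α−1) = 0.516^(-0.03320) = 1.022210
δ_res = (-10.6 + 1000) × 1.022210 − 1000 = 1011.374 − 1000 = 11.37‰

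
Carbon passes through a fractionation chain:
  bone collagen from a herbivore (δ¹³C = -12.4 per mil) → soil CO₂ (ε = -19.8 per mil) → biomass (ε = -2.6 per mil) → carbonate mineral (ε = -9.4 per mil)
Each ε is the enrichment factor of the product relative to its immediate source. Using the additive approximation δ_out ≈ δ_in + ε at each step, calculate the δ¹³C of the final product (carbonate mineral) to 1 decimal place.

-44.2 per mil

step 1: δ ≈ -12.4 + (-19.8) = -32.2 per mil
step 2: δ ≈ -32.2 + (-2.6) = -34.8 per mil
step 3: δ ≈ -34.8 + (-9.4) = -44.2 per mil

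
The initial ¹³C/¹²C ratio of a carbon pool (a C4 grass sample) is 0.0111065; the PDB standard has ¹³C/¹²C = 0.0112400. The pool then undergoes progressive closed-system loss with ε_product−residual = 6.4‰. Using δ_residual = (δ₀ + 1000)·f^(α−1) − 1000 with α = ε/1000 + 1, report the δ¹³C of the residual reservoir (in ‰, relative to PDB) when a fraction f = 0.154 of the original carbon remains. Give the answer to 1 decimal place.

δ₀ = (0.0111065/0.0112400 − 1)×1000 = (0.988123 − 1)×1000 = -11.877‰
α − 1 = ε/1000 = 0.0064
f^(α−1) = 0.154^(0.0064) = 0.988098
δ_res = (-11.877 + 1000) × 0.988098 − 1000 = 976.362 − 1000 = -23.64‰

-23.6‰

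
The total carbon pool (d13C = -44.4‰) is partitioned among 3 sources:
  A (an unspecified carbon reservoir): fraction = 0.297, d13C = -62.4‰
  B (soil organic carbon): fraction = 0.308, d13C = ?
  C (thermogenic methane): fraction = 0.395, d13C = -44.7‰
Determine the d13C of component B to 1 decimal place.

Isotope mass balance: δ_bulk = Σ fᵢ·δᵢ.
-44.4 = 0.297×(-62.4) + 0.308×δ_B + 0.395×(-44.7)
0.308·δ_B = -44.4 − (-36.189) = -8.211
δ_B = -8.211 / 0.308 = -26.66‰

-26.7‰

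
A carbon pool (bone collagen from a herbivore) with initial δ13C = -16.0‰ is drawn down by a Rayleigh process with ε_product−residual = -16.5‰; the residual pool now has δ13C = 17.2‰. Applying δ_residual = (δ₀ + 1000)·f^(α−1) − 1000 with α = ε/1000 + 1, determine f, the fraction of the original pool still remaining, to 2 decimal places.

α − 1 = ε/1000 = -0.0165
(δ_res + 1000)/(δ₀ + 1000) = (17.2 + 1000)/(-16.0 + 1000) = 1017.2/984.0 = 1.033740
f = 1.033740^(1/-0.0165) = exp(ln(1.033740)/-0.0165) = exp(0.03318/-0.0165)
f = exp(-2.0111) = 0.1338

0.13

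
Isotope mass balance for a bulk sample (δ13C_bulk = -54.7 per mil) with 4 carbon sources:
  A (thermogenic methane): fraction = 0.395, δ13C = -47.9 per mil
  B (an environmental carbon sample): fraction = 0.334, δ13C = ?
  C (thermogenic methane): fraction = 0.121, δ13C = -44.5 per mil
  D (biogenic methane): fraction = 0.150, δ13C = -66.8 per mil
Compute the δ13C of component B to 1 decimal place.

-61.0 per mil

Isotope mass balance: δ_bulk = Σ fᵢ·δᵢ.
-54.7 = 0.395×(-47.9) + 0.334×δ_B + 0.121×(-44.5) + 0.150×(-66.8)
0.334·δ_B = -54.7 − (-34.325) = -20.375
δ_B = -20.375 / 0.334 = -61.00 per mil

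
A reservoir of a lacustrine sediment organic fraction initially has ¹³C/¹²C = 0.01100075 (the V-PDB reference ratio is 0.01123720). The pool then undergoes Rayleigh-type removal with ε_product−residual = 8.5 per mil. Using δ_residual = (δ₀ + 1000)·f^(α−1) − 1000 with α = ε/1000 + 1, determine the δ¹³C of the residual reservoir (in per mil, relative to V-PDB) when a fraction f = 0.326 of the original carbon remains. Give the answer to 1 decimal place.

δ₀ = (0.01100075/0.01123720 − 1)×1000 = (0.978958 − 1)×1000 = -21.042 per mil
α − 1 = ε/1000 = 0.0085
f^(α−1) = 0.326^(0.0085) = 0.990518
δ_res = (-21.042 + 1000) × 0.990518 − 1000 = 969.676 − 1000 = -30.32 per mil

-30.3 per mil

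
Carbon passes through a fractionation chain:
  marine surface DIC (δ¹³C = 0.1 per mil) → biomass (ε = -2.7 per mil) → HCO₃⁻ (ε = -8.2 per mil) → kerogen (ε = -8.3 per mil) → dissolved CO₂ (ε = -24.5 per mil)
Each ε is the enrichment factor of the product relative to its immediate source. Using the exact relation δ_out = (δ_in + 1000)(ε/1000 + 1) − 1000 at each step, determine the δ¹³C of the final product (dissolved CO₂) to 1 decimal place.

step 1: δ = (0.10 + 1000)·(-2.7/1000 + 1) − 1000 = -2.60 per mil
step 2: δ = (-2.60 + 1000)·(-8.2/1000 + 1) − 1000 = -10.78 per mil
step 3: δ = (-10.78 + 1000)·(-8.3/1000 + 1) − 1000 = -18.99 per mil
step 4: δ = (-18.99 + 1000)·(-24.5/1000 + 1) − 1000 = -43.02 per mil

-43.0 per mil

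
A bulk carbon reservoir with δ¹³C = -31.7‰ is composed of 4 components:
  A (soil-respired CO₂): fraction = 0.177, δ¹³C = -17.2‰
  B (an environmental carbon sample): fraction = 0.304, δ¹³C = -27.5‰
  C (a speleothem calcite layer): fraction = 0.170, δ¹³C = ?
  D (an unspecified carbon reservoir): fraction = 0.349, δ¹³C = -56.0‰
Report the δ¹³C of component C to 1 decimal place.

-4.4‰

Isotope mass balance: δ_bulk = Σ fᵢ·δᵢ.
-31.7 = 0.177×(-17.2) + 0.304×(-27.5) + 0.170×δ_C + 0.349×(-56.0)
0.170·δ_C = -31.7 − (-30.948) = -0.752
δ_C = -0.752 / 0.170 = -4.42‰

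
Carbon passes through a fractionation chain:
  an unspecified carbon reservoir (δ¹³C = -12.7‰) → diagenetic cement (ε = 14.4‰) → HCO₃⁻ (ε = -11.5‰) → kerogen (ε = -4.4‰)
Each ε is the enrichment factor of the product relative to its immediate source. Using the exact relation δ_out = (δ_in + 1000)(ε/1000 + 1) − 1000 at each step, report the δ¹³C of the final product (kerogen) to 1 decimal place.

-14.4‰

step 1: δ = (-12.70 + 1000)·(14.4/1000 + 1) − 1000 = 1.52‰
step 2: δ = (1.52 + 1000)·(-11.5/1000 + 1) − 1000 = -10.00‰
step 3: δ = (-10.00 + 1000)·(-4.4/1000 + 1) − 1000 = -14.36‰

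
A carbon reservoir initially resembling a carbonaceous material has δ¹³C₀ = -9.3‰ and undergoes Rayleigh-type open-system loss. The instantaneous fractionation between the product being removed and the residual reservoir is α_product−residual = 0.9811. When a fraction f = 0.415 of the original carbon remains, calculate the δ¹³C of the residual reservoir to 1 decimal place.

7.3‰

Rayleigh residual: δ_res = (δ₀ + 1000)·f^(α−1) − 1000
α − 1 = -0.01890
f^(α−1) = 0.415^(-0.01890) = 1.016761
δ_res = (-9.3 + 1000) × 1.016761 − 1000 = 1007.305 − 1000 = 7.31‰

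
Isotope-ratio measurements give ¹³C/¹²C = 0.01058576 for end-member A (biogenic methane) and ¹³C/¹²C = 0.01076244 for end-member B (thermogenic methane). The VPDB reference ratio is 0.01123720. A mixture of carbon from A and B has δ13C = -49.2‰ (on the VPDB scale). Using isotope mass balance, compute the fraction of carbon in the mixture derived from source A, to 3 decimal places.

0.442

δ_A = (0.01058576/0.01123720 − 1)×1000 = (0.942028 − 1)×1000 = -57.972‰
δ_B = (0.01076244/0.01123720 − 1)×1000 = (0.957751 − 1)×1000 = -42.249‰
f_A = (δ_mix − δ_B)/(δ_A − δ_B) = (-49.2 − (-42.249))/(-57.972 − (-42.249))
f_A = -6.951 / -15.723 = 0.4421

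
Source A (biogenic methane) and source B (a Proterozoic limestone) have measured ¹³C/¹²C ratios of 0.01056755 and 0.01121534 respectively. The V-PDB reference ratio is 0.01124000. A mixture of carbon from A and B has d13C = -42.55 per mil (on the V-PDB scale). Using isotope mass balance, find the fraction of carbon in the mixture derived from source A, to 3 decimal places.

0.700

δ_A = (0.01056755/0.01124000 − 1)×1000 = (0.940173 − 1)×1000 = -59.827 per mil
δ_B = (0.01121534/0.01124000 − 1)×1000 = (0.997806 − 1)×1000 = -2.194 per mil
f_A = (δ_mix − δ_B)/(δ_A − δ_B) = (-42.55 − (-2.194))/(-59.827 − (-2.194))
f_A = -40.356 / -57.633 = 0.7002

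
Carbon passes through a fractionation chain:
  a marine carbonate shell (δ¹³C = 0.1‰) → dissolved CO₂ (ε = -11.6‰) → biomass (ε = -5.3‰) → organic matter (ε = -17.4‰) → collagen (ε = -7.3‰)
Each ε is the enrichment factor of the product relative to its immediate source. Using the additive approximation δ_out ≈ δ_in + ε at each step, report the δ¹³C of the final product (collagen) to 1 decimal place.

-41.5‰

step 1: δ ≈ 0.1 + (-11.6) = -11.5‰
step 2: δ ≈ -11.5 + (-5.3) = -16.8‰
step 3: δ ≈ -16.8 + (-17.4) = -34.2‰
step 4: δ ≈ -34.2 + (-7.3) = -41.5‰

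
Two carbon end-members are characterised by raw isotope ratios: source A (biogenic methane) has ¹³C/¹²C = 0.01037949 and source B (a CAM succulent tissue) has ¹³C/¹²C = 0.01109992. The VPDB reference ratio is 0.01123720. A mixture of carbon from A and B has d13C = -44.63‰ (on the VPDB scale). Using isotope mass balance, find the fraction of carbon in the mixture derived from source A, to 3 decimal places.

0.506

δ_A = (0.01037949/0.01123720 − 1)×1000 = (0.923672 − 1)×1000 = -76.328‰
δ_B = (0.01109992/0.01123720 − 1)×1000 = (0.987783 − 1)×1000 = -12.217‰
f_A = (δ_mix − δ_B)/(δ_A − δ_B) = (-44.63 − (-12.217))/(-76.328 − (-12.217))
f_A = -32.413 / -64.111 = 0.5056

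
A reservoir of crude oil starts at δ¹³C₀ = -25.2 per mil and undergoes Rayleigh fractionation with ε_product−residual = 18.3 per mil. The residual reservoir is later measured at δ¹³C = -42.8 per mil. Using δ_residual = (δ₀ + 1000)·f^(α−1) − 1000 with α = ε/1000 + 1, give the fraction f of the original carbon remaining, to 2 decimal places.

α − 1 = ε/1000 = 0.0183
(δ_res + 1000)/(δ₀ + 1000) = (-42.8 + 1000)/(-25.2 + 1000) = 957.2/974.8 = 0.981945
f = 0.981945^(1/0.0183) = exp(ln(0.981945)/0.0183) = exp(-0.01822/0.0183)
f = exp(-0.9956) = 0.3695

0.37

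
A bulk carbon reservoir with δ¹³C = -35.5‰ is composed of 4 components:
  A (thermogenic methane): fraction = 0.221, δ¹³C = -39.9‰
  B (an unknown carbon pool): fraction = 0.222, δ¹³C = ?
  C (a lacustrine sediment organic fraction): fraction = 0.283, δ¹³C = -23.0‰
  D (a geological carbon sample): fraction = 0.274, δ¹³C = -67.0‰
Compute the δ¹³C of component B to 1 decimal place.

Isotope mass balance: δ_bulk = Σ fᵢ·δᵢ.
-35.5 = 0.221×(-39.9) + 0.222×δ_B + 0.283×(-23.0) + 0.274×(-67.0)
0.222·δ_B = -35.5 − (-33.685) = -1.815
δ_B = -1.815 / 0.222 = -8.18‰

-8.2‰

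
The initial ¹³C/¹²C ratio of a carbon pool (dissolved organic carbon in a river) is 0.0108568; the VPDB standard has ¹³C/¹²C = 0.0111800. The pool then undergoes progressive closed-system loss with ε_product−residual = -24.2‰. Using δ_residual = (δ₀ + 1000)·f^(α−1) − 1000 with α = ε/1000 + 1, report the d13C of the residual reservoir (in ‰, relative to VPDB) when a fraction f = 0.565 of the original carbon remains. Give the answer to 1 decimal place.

-15.4‰

δ₀ = (0.0108568/0.0111800 − 1)×1000 = (0.971091 − 1)×1000 = -28.909‰
α − 1 = ε/1000 = -0.0242
f^(α−1) = 0.565^(-0.0242) = 1.013912
δ_res = (-28.909 + 1000) × 1.013912 − 1000 = 984.601 − 1000 = -15.40‰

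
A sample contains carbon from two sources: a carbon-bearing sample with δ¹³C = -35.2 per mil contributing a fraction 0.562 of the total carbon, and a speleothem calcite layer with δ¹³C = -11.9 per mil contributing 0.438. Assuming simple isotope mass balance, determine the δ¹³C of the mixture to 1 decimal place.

δ_mix = f_A·δ_A + f_B·δ_B
δ_mix = 0.562 × (-35.2) + 0.438 × (-11.9)
δ_mix = -19.78 + -5.21 = -24.99 per mil

-25.0 per mil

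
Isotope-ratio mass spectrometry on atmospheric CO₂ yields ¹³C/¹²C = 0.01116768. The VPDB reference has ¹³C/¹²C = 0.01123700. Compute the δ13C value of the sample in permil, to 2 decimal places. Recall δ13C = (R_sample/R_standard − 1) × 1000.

-6.17 permil

δ13C = (R_sample / R_standard − 1) × 1000
R_sample / R_standard = 0.01116768 / 0.01123700 = 0.993831
δ13C = (0.993831 − 1) × 1000 = -6.169 permil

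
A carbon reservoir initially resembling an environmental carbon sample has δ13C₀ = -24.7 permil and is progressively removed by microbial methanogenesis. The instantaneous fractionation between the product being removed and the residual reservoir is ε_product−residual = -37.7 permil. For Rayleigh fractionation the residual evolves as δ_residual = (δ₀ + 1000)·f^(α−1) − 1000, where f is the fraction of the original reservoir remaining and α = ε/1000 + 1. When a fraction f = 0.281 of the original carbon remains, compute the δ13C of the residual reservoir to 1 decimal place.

Rayleigh residual: δ_res = (δ₀ + 1000)·f^(α−1) − 1000
α = ε/1000 + 1 = 0.96230, so α − 1 = -0.03770
f^(α−1) = 0.281^(-0.03770) = 1.049020
δ_res = (-24.7 + 1000) × 1.049020 − 1000 = 1023.109 − 1000 = 23.11 permil

23.1 permil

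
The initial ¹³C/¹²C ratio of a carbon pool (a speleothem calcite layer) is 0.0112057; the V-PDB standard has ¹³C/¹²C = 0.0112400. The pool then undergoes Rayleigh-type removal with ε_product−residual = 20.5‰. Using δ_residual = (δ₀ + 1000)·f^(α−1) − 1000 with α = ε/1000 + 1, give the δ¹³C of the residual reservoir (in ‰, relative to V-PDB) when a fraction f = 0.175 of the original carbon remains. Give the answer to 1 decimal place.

δ₀ = (0.0112057/0.0112400 − 1)×1000 = (0.996948 − 1)×1000 = -3.052‰
α − 1 = ε/1000 = 0.0205
f^(α−1) = 0.175^(0.0205) = 0.964900
δ_res = (-3.052 + 1000) × 0.964900 − 1000 = 961.955 − 1000 = -38.04‰

-38.0‰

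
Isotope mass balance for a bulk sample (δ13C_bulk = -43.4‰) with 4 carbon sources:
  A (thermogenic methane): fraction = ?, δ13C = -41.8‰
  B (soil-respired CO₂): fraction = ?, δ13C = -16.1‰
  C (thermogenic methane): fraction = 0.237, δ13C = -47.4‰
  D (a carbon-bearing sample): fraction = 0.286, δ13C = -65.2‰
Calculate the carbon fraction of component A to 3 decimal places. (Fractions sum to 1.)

Let f_A and f_B be the unknown fractions; fractions sum to 1 so f_A + f_B = 0.477.
Mass balance: Σ fᵢ·δᵢ = δ_bulk ⇒ f_A·(-41.8) + f_B·(-16.1) = -43.4 − (-29.881) = -13.519
Substitute f_B = 0.477 − f_A:
f_A·(-41.8 − -16.1) = -13.519 − 0.477×(-16.1) = -5.839
f_A = -5.839 / -25.7 = 0.2272

0.227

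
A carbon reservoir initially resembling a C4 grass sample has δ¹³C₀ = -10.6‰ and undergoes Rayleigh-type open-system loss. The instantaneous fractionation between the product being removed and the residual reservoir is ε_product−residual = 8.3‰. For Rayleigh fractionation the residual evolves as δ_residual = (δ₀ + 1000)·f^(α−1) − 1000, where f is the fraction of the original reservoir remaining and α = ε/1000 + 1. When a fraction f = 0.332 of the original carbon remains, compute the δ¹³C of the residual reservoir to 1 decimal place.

-19.6‰

Rayleigh residual: δ_res = (δ₀ + 1000)·f^(α−1) − 1000
α = ε/1000 + 1 = 1.00830, so α − 1 = 0.00830
f^(α−1) = 0.332^(0.00830) = 0.990890
δ_res = (-10.6 + 1000) × 0.990890 − 1000 = 980.387 − 1000 = -19.61‰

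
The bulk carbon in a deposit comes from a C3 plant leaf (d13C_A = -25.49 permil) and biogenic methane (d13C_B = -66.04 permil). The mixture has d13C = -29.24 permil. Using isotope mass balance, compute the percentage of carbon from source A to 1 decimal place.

δ_mix = f_A·δ_A + (1 − f_A)·δ_B  ⇒  f_A = (δ_mix − δ_B)/(δ_A − δ_B)
f_A = (-29.24 − (-66.04)) / (-25.49 − (-66.04))
f_A = 36.80 / 40.55 = 0.9075

90.8%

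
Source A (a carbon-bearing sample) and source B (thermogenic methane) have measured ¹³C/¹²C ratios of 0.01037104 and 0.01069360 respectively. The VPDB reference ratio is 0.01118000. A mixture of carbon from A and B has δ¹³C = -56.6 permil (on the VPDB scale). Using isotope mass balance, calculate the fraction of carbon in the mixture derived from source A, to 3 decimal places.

δ_A = (0.01037104/0.01118000 − 1)×1000 = (0.927642 − 1)×1000 = -72.358 permil
δ_B = (0.01069360/0.01118000 − 1)×1000 = (0.956494 − 1)×1000 = -43.506 permil
f_A = (δ_mix − δ_B)/(δ_A − δ_B) = (-56.6 − (-43.506))/(-72.358 − (-43.506))
f_A = -13.094 / -28.852 = 0.4538

0.454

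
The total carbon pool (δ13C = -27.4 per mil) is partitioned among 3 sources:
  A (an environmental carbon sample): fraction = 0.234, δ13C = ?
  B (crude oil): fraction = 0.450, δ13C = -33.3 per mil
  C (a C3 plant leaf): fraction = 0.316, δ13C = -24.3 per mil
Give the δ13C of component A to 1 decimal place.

Isotope mass balance: δ_bulk = Σ fᵢ·δᵢ.
-27.4 = 0.234×δ_A + 0.450×(-33.3) + 0.316×(-24.3)
0.234·δ_A = -27.4 − (-22.664) = -4.736
δ_A = -4.736 / 0.234 = -20.24 per mil

-20.2 per mil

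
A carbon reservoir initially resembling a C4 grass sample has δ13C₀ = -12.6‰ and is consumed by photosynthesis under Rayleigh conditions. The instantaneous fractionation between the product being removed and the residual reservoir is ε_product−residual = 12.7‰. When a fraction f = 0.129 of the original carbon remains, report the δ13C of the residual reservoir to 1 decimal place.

Rayleigh residual: δ_res = (δ₀ + 1000)·f^(α−1) − 1000
α = ε/1000 + 1 = 1.01270, so α − 1 = 0.01270
f^(α−1) = 0.129^(0.01270) = 0.974326
δ_res = (-12.6 + 1000) × 0.974326 − 1000 = 962.050 − 1000 = -37.95‰

-38.0‰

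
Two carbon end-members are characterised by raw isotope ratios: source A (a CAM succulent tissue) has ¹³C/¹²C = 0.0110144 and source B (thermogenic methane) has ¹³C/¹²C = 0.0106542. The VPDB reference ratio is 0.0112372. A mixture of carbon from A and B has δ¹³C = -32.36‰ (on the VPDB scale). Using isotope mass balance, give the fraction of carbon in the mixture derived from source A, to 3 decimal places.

0.609

δ_A = (0.0110144/0.0112372 − 1)×1000 = (0.980173 − 1)×1000 = -19.827‰
δ_B = (0.0106542/0.0112372 − 1)×1000 = (0.948119 − 1)×1000 = -51.881‰
f_A = (δ_mix − δ_B)/(δ_A − δ_B) = (-32.36 − (-51.881))/(-19.827 − (-51.881))
f_A = 19.521 / 32.054 = 0.6090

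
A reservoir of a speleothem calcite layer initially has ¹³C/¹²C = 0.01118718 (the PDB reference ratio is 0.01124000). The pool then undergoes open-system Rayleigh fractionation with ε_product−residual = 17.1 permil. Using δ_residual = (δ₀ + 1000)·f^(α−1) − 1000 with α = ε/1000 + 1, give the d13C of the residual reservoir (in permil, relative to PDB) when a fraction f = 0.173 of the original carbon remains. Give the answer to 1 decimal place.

-34.1 permil

δ₀ = (0.01118718/0.01124000 − 1)×1000 = (0.995301 − 1)×1000 = -4.699 permil
α − 1 = ε/1000 = 0.0171
f^(α−1) = 0.173^(0.0171) = 0.970444
δ_res = (-4.699 + 1000) × 0.970444 − 1000 = 965.884 − 1000 = -34.12 permil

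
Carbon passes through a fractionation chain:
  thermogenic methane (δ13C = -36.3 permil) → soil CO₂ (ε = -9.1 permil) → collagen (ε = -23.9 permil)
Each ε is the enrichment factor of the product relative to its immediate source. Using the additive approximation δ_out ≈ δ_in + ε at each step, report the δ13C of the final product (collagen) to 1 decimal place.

-69.3 permil

step 1: δ ≈ -36.3 + (-9.1) = -45.4 permil
step 2: δ ≈ -45.4 + (-23.9) = -69.3 permil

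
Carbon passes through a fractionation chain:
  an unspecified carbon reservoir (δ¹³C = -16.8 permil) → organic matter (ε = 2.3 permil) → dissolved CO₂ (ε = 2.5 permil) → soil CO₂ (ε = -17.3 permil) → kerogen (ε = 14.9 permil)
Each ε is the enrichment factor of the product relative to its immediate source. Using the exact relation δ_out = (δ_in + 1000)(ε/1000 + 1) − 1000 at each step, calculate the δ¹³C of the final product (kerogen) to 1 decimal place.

-14.7 permil

step 1: δ = (-16.80 + 1000)·(2.3/1000 + 1) − 1000 = -14.54 permil
step 2: δ = (-14.54 + 1000)·(2.5/1000 + 1) − 1000 = -12.07 permil
step 3: δ = (-12.07 + 1000)·(-17.3/1000 + 1) − 1000 = -29.17 permil
step 4: δ = (-29.17 + 1000)·(14.9/1000 + 1) − 1000 = -14.70 permil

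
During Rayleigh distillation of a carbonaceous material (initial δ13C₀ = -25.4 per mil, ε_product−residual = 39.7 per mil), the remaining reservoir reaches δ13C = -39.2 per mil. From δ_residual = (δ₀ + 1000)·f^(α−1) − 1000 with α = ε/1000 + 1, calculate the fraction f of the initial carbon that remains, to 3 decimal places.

α − 1 = ε/1000 = 0.0397
(δ_res + 1000)/(δ₀ + 1000) = (-39.2 + 1000)/(-25.4 + 1000) = 960.8/974.6 = 0.985840
f = 0.985840^(1/0.0397) = exp(ln(0.985840)/0.0397) = exp(-0.01426/0.0397)
f = exp(-0.3592) = 0.6982

0.698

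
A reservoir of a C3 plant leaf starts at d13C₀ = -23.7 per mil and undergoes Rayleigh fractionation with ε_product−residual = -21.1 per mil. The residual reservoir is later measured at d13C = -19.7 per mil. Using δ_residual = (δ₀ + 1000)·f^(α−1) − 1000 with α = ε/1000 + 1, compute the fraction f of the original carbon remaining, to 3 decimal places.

0.824

α − 1 = ε/1000 = -0.0211
(δ_res + 1000)/(δ₀ + 1000) = (-19.7 + 1000)/(-23.7 + 1000) = 980.3/976.3 = 1.004097
f = 1.004097^(1/-0.0211) = exp(ln(1.004097)/-0.0211) = exp(0.00409/-0.0211)
f = exp(-0.1938) = 0.8238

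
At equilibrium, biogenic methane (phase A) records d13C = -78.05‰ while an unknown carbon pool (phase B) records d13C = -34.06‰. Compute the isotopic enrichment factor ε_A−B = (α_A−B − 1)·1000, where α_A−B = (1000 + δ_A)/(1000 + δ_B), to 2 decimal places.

-45.54‰

α_A−B = (1000 + -78.05) / (1000 + -34.06) = 921.95 / 965.94 = 0.954459
ε_A−B = (0.954459 − 1) × 1000 = -45.541‰
(The approximation ε ≈ δ_A − δ_B would give -43.99‰.)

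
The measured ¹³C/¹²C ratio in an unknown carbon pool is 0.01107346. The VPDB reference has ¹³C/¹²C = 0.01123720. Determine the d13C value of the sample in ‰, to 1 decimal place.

d13C = (R_sample / R_standard − 1) × 1000
R_sample / R_standard = 0.01107346 / 0.01123720 = 0.985429
d13C = (0.985429 − 1) × 1000 = -14.57‰

-14.6‰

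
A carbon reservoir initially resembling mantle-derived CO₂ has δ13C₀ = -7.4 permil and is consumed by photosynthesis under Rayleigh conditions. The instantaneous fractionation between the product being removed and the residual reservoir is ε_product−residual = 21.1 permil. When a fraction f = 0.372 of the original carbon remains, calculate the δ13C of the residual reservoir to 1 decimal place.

-27.9 permil

Rayleigh residual: δ_res = (δ₀ + 1000)·f^(α−1) − 1000
α = ε/1000 + 1 = 1.02110, so α − 1 = 0.02110
f^(α−1) = 0.372^(0.02110) = 0.979351
δ_res = (-7.4 + 1000) × 0.979351 − 1000 = 972.104 − 1000 = -27.90 permil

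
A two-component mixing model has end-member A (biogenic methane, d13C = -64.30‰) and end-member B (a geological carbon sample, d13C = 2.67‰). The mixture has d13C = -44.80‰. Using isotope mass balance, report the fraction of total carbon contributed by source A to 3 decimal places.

0.709

δ_mix = f_A·δ_A + (1 − f_A)·δ_B  ⇒  f_A = (δ_mix − δ_B)/(δ_A − δ_B)
f_A = (-44.80 − (2.67)) / (-64.30 − (2.67))
f_A = -47.47 / -66.97 = 0.7088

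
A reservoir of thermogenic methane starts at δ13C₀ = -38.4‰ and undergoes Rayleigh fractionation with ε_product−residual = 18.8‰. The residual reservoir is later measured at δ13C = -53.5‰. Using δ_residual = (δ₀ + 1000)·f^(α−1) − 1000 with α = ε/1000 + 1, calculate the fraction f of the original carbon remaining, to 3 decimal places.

α − 1 = ε/1000 = 0.0188
(δ_res + 1000)/(δ₀ + 1000) = (-53.5 + 1000)/(-38.4 + 1000) = 946.5/961.6 = 0.984297
f = 0.984297^(1/0.0188) = exp(ln(0.984297)/0.0188) = exp(-0.01583/0.0188)
f = exp(-0.8419) = 0.4309

0.431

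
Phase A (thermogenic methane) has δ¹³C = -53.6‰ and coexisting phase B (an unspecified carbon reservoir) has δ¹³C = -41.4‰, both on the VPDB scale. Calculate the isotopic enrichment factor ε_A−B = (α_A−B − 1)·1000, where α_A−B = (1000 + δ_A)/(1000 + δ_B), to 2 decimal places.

α_A−B = (1000 + -53.6) / (1000 + -41.4) = 946.4 / 958.6 = 0.987273
ε_A−B = (0.987273 − 1) × 1000 = -12.727‰
(The approximation ε ≈ δ_A − δ_B would give -12.2‰.)

-12.73‰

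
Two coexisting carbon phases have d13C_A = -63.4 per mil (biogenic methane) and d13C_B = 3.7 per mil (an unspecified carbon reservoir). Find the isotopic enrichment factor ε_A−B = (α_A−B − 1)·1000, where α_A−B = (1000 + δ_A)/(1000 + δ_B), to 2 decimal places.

α_A−B = (1000 + -63.4) / (1000 + 3.7) = 936.6 / 1003.7 = 0.933147
ε_A−B = (0.933147 − 1) × 1000 = -66.853 per mil
(The approximation ε ≈ δ_A − δ_B would give -67.1 per mil.)

-66.85 per mil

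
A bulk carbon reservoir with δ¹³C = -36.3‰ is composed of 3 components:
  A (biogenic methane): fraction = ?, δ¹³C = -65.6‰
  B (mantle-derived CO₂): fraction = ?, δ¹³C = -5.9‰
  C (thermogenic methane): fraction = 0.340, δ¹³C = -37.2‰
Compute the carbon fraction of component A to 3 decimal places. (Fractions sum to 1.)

0.331

Let f_A and f_B be the unknown fractions; fractions sum to 1 so f_A + f_B = 0.660.
Mass balance: Σ fᵢ·δᵢ = δ_bulk ⇒ f_A·(-65.6) + f_B·(-5.9) = -36.3 − (-12.648) = -23.652
Substitute f_B = 0.660 − f_A:
f_A·(-65.6 − -5.9) = -23.652 − 0.660×(-5.9) = -19.758
f_A = -19.758 / -59.7 = 0.3310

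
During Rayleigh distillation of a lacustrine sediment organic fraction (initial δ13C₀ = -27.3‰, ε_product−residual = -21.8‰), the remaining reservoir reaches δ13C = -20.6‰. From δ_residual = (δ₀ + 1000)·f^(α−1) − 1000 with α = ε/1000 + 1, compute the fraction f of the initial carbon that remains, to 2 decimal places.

0.73

α − 1 = ε/1000 = -0.0218
(δ_res + 1000)/(δ₀ + 1000) = (-20.6 + 1000)/(-27.3 + 1000) = 979.4/972.7 = 1.006888
f = 1.006888^(1/-0.0218) = exp(ln(1.006888)/-0.0218) = exp(0.00686/-0.0218)
f = exp(-0.3149) = 0.7299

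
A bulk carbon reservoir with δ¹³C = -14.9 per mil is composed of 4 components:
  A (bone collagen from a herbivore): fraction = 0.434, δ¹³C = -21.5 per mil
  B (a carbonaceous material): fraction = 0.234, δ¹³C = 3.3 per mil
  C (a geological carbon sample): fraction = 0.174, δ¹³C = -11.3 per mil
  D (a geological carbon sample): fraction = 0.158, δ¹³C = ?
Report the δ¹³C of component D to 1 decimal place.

-27.7 per mil

Isotope mass balance: δ_bulk = Σ fᵢ·δᵢ.
-14.9 = 0.434×(-21.5) + 0.234×(3.3) + 0.174×(-11.3) + 0.158×δ_D
0.158·δ_D = -14.9 − (-10.525) = -4.375
δ_D = -4.375 / 0.158 = -27.69 per mil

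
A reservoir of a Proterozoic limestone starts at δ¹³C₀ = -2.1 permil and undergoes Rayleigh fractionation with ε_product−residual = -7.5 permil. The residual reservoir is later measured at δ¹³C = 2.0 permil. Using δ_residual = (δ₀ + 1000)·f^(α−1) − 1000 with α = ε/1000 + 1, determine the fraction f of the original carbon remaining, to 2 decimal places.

α − 1 = ε/1000 = -0.0075
(δ_res + 1000)/(δ₀ + 1000) = (2.0 + 1000)/(-2.1 + 1000) = 1002.0/997.9 = 1.004109
f = 1.004109^(1/-0.0075) = exp(ln(1.004109)/-0.0075) = exp(0.00410/-0.0075)
f = exp(-0.5467) = 0.5789

0.58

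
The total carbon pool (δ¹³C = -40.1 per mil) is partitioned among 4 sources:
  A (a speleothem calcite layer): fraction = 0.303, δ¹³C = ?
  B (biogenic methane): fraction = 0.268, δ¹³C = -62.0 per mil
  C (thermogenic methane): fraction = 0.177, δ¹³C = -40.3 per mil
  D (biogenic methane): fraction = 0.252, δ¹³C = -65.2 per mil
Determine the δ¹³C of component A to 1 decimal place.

0.3 per mil

Isotope mass balance: δ_bulk = Σ fᵢ·δᵢ.
-40.1 = 0.303×δ_A + 0.268×(-62.0) + 0.177×(-40.3) + 0.252×(-65.2)
0.303·δ_A = -40.1 − (-40.180) = 0.080
δ_A = 0.080 / 0.303 = 0.26 per mil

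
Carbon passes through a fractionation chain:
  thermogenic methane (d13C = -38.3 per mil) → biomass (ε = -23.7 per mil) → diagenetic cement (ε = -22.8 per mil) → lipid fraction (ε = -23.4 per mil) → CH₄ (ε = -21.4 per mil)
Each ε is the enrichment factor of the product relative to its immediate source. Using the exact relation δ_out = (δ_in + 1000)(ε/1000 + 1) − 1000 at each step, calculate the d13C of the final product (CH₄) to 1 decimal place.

-123.1 per mil

step 1: δ = (-38.30 + 1000)·(-23.7/1000 + 1) − 1000 = -61.09 per mil
step 2: δ = (-61.09 + 1000)·(-22.8/1000 + 1) − 1000 = -82.50 per mil
step 3: δ = (-82.50 + 1000)·(-23.4/1000 + 1) − 1000 = -103.97 per mil
step 4: δ = (-103.97 + 1000)·(-21.4/1000 + 1) − 1000 = -123.14 per mil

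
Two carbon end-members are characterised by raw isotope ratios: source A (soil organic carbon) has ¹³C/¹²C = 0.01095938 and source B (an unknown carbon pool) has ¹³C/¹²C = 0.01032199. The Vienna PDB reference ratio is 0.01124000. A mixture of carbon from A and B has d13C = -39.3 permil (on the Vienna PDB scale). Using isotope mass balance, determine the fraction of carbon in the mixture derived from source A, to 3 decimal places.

δ_A = (0.01095938/0.01124000 − 1)×1000 = (0.975034 − 1)×1000 = -24.966 permil
δ_B = (0.01032199/0.01124000 − 1)×1000 = (0.918327 − 1)×1000 = -81.673 permil
f_A = (δ_mix − δ_B)/(δ_A − δ_B) = (-39.3 − (-81.673))/(-24.966 − (-81.673))
f_A = 42.373 / 56.707 = 0.7472

0.747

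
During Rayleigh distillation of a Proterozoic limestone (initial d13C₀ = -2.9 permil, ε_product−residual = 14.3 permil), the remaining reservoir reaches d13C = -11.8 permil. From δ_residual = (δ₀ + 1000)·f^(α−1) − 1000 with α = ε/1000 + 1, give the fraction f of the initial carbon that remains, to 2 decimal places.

α − 1 = ε/1000 = 0.0143
(δ_res + 1000)/(δ₀ + 1000) = (-11.8 + 1000)/(-2.9 + 1000) = 988.2/997.1 = 0.991074
f = 0.991074^(1/0.0143) = exp(ln(0.991074)/0.0143) = exp(-0.00897/0.0143)
f = exp(-0.6270) = 0.5342

0.53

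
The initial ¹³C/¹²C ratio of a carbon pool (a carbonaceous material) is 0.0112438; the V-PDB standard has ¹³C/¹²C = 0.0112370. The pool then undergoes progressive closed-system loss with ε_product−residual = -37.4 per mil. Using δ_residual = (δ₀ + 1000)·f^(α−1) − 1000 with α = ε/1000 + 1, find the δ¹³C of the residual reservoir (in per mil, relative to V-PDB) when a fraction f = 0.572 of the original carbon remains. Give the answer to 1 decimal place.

21.7 per mil

δ₀ = (0.0112438/0.0112370 − 1)×1000 = (1.000605 − 1)×1000 = 0.605 per mil
α − 1 = ε/1000 = -0.0374
f^(α−1) = 0.572^(-0.0374) = 1.021112
δ_res = (0.605 + 1000) × 1.021112 − 1000 = 1021.730 − 1000 = 21.73 per mil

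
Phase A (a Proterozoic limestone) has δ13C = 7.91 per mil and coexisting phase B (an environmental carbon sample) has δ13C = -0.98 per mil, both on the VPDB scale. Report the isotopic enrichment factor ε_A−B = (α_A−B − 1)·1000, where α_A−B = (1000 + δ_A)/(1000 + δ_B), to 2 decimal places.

α_A−B = (1000 + 7.91) / (1000 + -0.98) = 1007.91 / 999.02 = 1.008899
ε_A−B = (1.008899 − 1) × 1000 = 8.899 per mil
(The approximation ε ≈ δ_A − δ_B would give 8.89 per mil.)

8.90 per mil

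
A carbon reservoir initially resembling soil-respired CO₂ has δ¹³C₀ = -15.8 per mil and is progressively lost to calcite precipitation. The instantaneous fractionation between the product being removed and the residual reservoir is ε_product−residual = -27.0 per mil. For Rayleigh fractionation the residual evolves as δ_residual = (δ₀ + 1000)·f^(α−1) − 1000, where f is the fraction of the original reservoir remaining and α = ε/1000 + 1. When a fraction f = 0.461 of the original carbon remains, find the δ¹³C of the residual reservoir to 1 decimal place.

5.0 per mil

Rayleigh residual: δ_res = (δ₀ + 1000)·f^(α−1) − 1000
α = ε/1000 + 1 = 0.97300, so α − 1 = -0.02700
f^(α−1) = 0.461^(-0.02700) = 1.021128
δ_res = (-15.8 + 1000) × 1.021128 − 1000 = 1004.994 − 1000 = 4.99 per mil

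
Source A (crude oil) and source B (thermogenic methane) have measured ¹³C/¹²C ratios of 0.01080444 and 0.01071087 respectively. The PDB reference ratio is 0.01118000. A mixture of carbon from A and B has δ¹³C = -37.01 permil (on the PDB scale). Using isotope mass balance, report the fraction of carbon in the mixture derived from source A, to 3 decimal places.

0.592

δ_A = (0.01080444/0.01118000 − 1)×1000 = (0.966408 − 1)×1000 = -33.592 permil
δ_B = (0.01071087/0.01118000 − 1)×1000 = (0.958038 − 1)×1000 = -41.962 permil
f_A = (δ_mix − δ_B)/(δ_A − δ_B) = (-37.01 − (-41.962))/(-33.592 − (-41.962))
f_A = 4.952 / 8.369 = 0.5916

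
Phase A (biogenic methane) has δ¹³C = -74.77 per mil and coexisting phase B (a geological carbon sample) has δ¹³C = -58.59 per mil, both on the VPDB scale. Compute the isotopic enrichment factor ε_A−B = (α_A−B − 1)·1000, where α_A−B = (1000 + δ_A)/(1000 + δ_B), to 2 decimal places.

α_A−B = (1000 + -74.77) / (1000 + -58.59) = 925.23 / 941.41 = 0.982813
ε_A−B = (0.982813 − 1) × 1000 = -17.187 per mil
(The approximation ε ≈ δ_A − δ_B would give -16.18 per mil.)

-17.19 per mil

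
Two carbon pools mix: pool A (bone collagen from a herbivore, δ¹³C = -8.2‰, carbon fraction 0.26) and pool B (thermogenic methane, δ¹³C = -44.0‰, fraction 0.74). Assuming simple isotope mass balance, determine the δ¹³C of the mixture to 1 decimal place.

-34.7‰

δ_mix = f_A·δ_A + f_B·δ_B
δ_mix = 0.26 × (-8.2) + 0.74 × (-44.0)
δ_mix = -2.13 + -32.56 = -34.69‰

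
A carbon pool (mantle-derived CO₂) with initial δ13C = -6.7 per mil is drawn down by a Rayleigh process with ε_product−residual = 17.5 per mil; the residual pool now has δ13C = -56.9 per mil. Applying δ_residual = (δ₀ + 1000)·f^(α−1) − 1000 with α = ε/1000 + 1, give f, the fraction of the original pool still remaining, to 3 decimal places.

α − 1 = ε/1000 = 0.0175
(δ_res + 1000)/(δ₀ + 1000) = (-56.9 + 1000)/(-6.7 + 1000) = 943.1/993.3 = 0.949461
f = 0.949461^(1/0.0175) = exp(ln(0.949461)/0.0175) = exp(-0.05186/0.0175)
f = exp(-2.9635) = 0.0516

0.052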